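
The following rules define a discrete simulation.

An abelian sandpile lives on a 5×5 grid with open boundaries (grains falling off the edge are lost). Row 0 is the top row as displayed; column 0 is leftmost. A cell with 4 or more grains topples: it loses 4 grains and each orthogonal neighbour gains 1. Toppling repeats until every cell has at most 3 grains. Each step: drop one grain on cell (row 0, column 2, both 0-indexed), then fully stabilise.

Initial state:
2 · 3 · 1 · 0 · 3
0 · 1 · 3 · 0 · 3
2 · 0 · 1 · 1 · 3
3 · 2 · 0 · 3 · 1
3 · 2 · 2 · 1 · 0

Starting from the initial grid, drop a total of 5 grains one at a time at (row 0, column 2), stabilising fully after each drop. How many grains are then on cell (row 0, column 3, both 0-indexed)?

2

0) 2 · 3 · 1 · 0 · 3
0 · 1 · 3 · 0 · 3
2 · 0 · 1 · 1 · 3
3 · 2 · 0 · 3 · 1
3 · 2 · 2 · 1 · 0
1) 2 · 3 · 2 · 0 · 3
0 · 1 · 3 · 0 · 3
2 · 0 · 1 · 1 · 3
3 · 2 · 0 · 3 · 1
3 · 2 · 2 · 1 · 0
2) 2 · 3 · 3 · 0 · 3
0 · 1 · 3 · 0 · 3
2 · 0 · 1 · 1 · 3
3 · 2 · 0 · 3 · 1
3 · 2 · 2 · 1 · 0
3) 3 · 0 · 2 · 1 · 3
0 · 3 · 0 · 1 · 3
2 · 0 · 2 · 1 · 3
3 · 2 · 0 · 3 · 1
3 · 2 · 2 · 1 · 0
4) 3 · 0 · 3 · 1 · 3
0 · 3 · 0 · 1 · 3
2 · 0 · 2 · 1 · 3
3 · 2 · 0 · 3 · 1
3 · 2 · 2 · 1 · 0
5) 3 · 1 · 0 · 2 · 3
0 · 3 · 1 · 1 · 3
2 · 0 · 2 · 1 · 3
3 · 2 · 0 · 3 · 1
3 · 2 · 2 · 1 · 0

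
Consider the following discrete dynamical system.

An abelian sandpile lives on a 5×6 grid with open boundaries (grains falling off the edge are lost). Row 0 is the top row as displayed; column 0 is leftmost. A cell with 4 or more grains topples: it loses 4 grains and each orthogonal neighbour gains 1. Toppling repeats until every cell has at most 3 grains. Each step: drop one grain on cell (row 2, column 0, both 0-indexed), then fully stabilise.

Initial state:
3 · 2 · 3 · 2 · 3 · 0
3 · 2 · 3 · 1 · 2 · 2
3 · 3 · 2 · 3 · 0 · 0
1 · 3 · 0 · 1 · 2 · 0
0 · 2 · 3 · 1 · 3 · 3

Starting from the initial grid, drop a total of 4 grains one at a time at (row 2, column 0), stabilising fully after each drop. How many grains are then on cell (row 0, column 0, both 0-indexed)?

step 0: 3 · 2 · 3 · 2 · 3 · 0
3 · 2 · 3 · 1 · 2 · 2
3 · 3 · 2 · 3 · 0 · 0
1 · 3 · 0 · 1 · 2 · 0
0 · 2 · 3 · 1 · 3 · 3
step 1: 1 · 1 · 1 · 3 · 3 · 0
2 · 2 · 2 · 3 · 2 · 2
2 · 3 · 1 · 0 · 1 · 0
3 · 0 · 2 · 2 · 2 · 0
0 · 3 · 3 · 1 · 3 · 3
step 2: 1 · 1 · 1 · 3 · 3 · 0
2 · 2 · 2 · 3 · 2 · 2
3 · 3 · 1 · 0 · 1 · 0
3 · 0 · 2 · 2 · 2 · 0
0 · 3 · 3 · 1 · 3 · 3
step 3: 1 · 1 · 1 · 3 · 3 · 0
3 · 3 · 2 · 3 · 2 · 2
2 · 0 · 2 · 0 · 1 · 0
0 · 2 · 2 · 2 · 2 · 0
1 · 3 · 3 · 1 · 3 · 3
step 4: 1 · 1 · 1 · 3 · 3 · 0
3 · 3 · 2 · 3 · 2 · 2
3 · 0 · 2 · 0 · 1 · 0
0 · 2 · 2 · 2 · 2 · 0
1 · 3 · 3 · 1 · 3 · 3

1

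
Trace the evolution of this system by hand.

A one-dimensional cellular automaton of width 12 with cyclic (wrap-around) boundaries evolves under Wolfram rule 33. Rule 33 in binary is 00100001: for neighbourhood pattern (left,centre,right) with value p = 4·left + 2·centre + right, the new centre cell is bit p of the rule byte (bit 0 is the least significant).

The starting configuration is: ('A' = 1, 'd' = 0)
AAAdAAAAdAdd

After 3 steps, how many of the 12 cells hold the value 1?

gen 0: AAAdAAAAdAdd
gen 1: dddAddddAddd
gen 2: AAdddAAdddAA
gen 3: dddAddddAddd

2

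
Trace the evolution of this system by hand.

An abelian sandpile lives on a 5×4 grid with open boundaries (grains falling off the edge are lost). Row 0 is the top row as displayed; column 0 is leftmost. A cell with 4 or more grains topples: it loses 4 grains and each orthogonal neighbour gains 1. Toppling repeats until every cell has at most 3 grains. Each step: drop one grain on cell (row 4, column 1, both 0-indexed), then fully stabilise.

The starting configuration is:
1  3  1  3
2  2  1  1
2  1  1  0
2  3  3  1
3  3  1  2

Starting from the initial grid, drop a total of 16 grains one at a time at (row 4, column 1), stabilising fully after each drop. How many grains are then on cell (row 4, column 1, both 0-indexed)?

[0] 1  3  1  3
2  2  1  1
2  1  1  0
2  3  3  1
3  3  1  2
[1] 1  3  1  3
2  2  1  1
3  2  2  0
0  2  0  2
1  2  3  2
[2] 1  3  1  3
2  2  1  1
3  2  2  0
0  2  0  2
1  3  3  2
[3] 1  3  1  3
2  2  1  1
3  2  2  0
0  3  1  2
2  1  0  3
[4] 1  3  1  3
2  2  1  1
3  2  2  0
0  3  1  2
2  2  0  3
[5] 1  3  1  3
2  2  1  1
3  2  2  0
0  3  1  2
2  3  0  3
[6] 1  3  1  3
2  2  1  1
3  3  2  0
1  0  2  2
3  1  1  3
[7] 1  3  1  3
2  2  1  1
3  3  2  0
1  0  2  2
3  2  1  3
[8] 1  3  1  3
2  2  1  1
3  3  2  0
1  0  2  2
3  3  1  3
[9] 1  3  1  3
2  2  1  1
3  3  2  0
2  1  2  2
0  1  2  3
[10] 1  3  1  3
2  2  1  1
3  3  2  0
2  1  2  2
0  2  2  3
[11] 1  3  1  3
2  2  1  1
3  3  2  0
2  1  2  2
0  3  2  3
[12] 1  3  1  3
2  2  1  1
3  3  2  0
2  2  2  2
1  0  3  3
[13] 1  3  1  3
2  2  1  1
3  3  2  0
2  2  2  2
1  1  3  3
[14] 1  3  1  3
2  2  1  1
3  3  2  0
2  2  2  2
1  2  3  3
[15] 1  3  1  3
2  2  1  1
3  3  2  0
2  2  2  2
1  3  3  3
[16] 1  3  1  3
2  2  1  1
3  3  2  0
2  3  3  3
2  1  1  0

1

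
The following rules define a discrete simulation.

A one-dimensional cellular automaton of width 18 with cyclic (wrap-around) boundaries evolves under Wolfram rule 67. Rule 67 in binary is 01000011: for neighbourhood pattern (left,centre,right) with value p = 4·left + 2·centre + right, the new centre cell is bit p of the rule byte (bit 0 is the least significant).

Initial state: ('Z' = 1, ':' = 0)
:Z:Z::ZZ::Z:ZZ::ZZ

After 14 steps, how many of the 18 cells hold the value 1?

7

t=0: :Z:Z::ZZ::Z:ZZ::ZZ
t=1: :::::Z:Z:Z:::Z:Z:Z
t=2: :ZZZZ::::::ZZ:::::
t=3: Z:::Z:ZZZZZ:Z:ZZZZ
t=4: Z:ZZ::::::Z:::::::
t=5: :::Z:ZZZZZ::ZZZZZZ
t=6: :ZZ::::::Z:Z:::::Z
t=7: ::Z:ZZZZZ::::ZZZZ:
t=8: ZZ::::::Z:ZZZ:::Z:
t=9: :Z:ZZZZZ::::Z:ZZ::
t=10: Z::::::Z:ZZZ:::Z:Z
t=11: Z:ZZZZZ::::Z:ZZ:::
t=12: ::::::Z:ZZZ:::Z:ZZ
t=13: :ZZZZZ::::Z:ZZ:::Z
t=14: :::::Z:ZZZ:::Z:ZZ:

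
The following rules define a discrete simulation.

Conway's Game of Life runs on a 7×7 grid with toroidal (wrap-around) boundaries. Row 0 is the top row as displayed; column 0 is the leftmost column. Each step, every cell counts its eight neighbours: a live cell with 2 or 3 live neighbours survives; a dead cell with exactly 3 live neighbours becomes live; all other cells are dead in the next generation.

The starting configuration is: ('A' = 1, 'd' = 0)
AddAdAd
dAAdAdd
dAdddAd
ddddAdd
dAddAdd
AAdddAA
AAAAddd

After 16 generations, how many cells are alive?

gen 0: AddAdAd
dAAdAdd
dAdddAd
ddddAdd
dAddAdd
AAdddAA
AAAAddd
gen 1: AdddddA
AAAAAAA
dAAAAAd
ddddAAd
dAddAdA
dddAAAA
dddAdAd
gen 2: ddddddd
ddddddd
ddddddd
AAddddA
AdddddA
AdAAddA
AddAddd
gen 3: ddddddd
ddddddd
Adddddd
dAddddA
ddAddAd
ddAAddd
AAAAddA
gen 4: AAAdddd
ddddddd
Adddddd
AAddddA
dAAAddd
AdddAdA
AAdAddd
gen 5: AdAdddd
Adddddd
AAddddA
ddddddA
ddAAdAd
ddddAdA
dddAddd
gen 6: dAddddd
ddddddd
dAddddA
dAAddAA
dddAAAA
ddAdAAd
dddAddd
gen 7: ddddddd
Adddddd
dAAddAA
dAAAddd
AAddddd
ddAdddA
ddAAAdd
gen 8: dddAddd
AAddddA
dddAddA
dddAddA
AddAddd
AdAdddd
ddAAddd
gen 9: AAdAddd
AdAdddA
ddAddAA
AdAAAdA
AAAAddA
ddAdddd
dAAAddd
gen 10: dddAddA
ddAAdAd
ddAdAdd
ddddAdd
ddddAAA
ddddddd
AddAddd
gen 11: dddAddA
ddAddAd
ddAdAAd
ddddAdd
ddddAAd
ddddAAA
ddddddd
gen 12: ddddddd
ddAddAA
ddddAAd
ddddddd
dddAddA
ddddAdA
ddddAdA
gen 13: ddddddA
ddddAAA
ddddAAA
ddddAAd
dddddAd
AddAAdA
ddddddd
gen 14: ddddddA
AdddAdd
dddAddd
ddddddd
dddAddd
ddddAAA
AddddAA
gen 15: ddddddd
ddddddd
ddddddd
ddddddd
ddddAAd
AdddAdd
AdddAdd
gen 16: ddddddd
ddddddd
ddddddd
ddddddd
ddddAAd
dddAAdA
ddddddd

5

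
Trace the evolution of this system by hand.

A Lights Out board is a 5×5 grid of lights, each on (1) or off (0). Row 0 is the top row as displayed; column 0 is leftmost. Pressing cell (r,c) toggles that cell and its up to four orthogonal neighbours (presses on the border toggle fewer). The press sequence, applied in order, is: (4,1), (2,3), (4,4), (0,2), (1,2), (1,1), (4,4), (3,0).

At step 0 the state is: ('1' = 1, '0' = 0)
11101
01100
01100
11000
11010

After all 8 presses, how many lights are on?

[0] 11101
01100
01100
11000
11010
[1] 11101
01100
01100
10000
00110
[2] 11101
01110
01011
10010
00110
[3] 11101
01110
01011
10011
00101
[4] 10011
01010
01011
10011
00101
[5] 10111
00100
01111
10011
00101
[6] 11111
11000
00111
10011
00101
[7] 11111
11000
00111
10010
00110
[8] 11111
11000
10111
01010
10110

16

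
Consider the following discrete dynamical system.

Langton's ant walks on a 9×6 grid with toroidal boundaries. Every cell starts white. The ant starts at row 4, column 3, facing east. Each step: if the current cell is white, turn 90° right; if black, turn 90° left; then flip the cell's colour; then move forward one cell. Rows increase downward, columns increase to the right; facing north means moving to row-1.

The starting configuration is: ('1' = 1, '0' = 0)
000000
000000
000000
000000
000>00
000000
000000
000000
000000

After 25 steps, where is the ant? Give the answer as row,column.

3,1

gen 0: 000000
000000
000000
000000
000>00
000000
000000
000000
000000
gen 1: 000000
000000
000000
000000
000100
000v00
000000
000000
000000
gen 2: 000000
000000
000000
000000
000100
00<100
000000
000000
000000
gen 3: 000000
000000
000000
000000
00^100
001100
000000
000000
000000
gen 4: 000000
000000
000000
000000
001>00
001100
000000
000000
000000
gen 5: 000000
000000
000000
000^00
001000
001100
000000
000000
000000
gen 6: 000000
000000
000000
0001>0
001000
001100
000000
000000
000000
gen 7: 000000
000000
000000
000110
0010v0
001100
000000
000000
000000
gen 8: 000000
000000
000000
000110
001<10
001100
000000
000000
000000
gen 9: 000000
000000
000000
000^10
001110
001100
000000
000000
000000
gen 10: 000000
000000
000000
00<010
001110
001100
000000
000000
000000
gen 11: 000000
000000
00^000
001010
001110
001100
000000
000000
000000
gen 12: 000000
000000
001>00
001010
001110
001100
000000
000000
000000
gen 13: 000000
000000
001100
001v10
001110
001100
000000
000000
000000
gen 14: 000000
000000
001100
00<110
001110
001100
000000
000000
000000
gen 15: 000000
000000
001100
000110
00v110
001100
000000
000000
000000
gen 16: 000000
000000
001100
000110
000>10
001100
000000
000000
000000
gen 17: 000000
000000
001100
000^10
000010
001100
000000
000000
000000
gen 18: 000000
000000
001100
00<010
000010
001100
000000
000000
000000
gen 19: 000000
000000
00^100
001010
000010
001100
000000
000000
000000
gen 20: 000000
000000
0<0100
001010
000010
001100
000000
000000
000000
gen 21: 000000
0^0000
010100
001010
000010
001100
000000
000000
000000
gen 22: 000000
01>000
010100
001010
000010
001100
000000
000000
000000
gen 23: 000000
011000
01v100
001010
000010
001100
000000
000000
000000
gen 24: 000000
011000
0<1100
001010
000010
001100
000000
000000
000000
gen 25: 000000
011000
001100
0v1010
000010
001100
000000
000000
000000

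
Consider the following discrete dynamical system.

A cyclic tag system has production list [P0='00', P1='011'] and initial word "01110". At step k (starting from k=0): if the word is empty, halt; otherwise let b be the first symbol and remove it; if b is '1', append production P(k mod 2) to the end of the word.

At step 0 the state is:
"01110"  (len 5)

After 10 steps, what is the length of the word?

[0] "01110"  (len 5)
[1] "1110"  (len 4)
[2] "110011"  (len 6)
[3] "1001100"  (len 7)
[4] "001100011"  (len 9)
[5] "01100011"  (len 8)
[6] "1100011"  (len 7)
[7] "10001100"  (len 8)
[8] "0001100011"  (len 10)
[9] "001100011"  (len 9)
[10] "01100011"  (len 8)

8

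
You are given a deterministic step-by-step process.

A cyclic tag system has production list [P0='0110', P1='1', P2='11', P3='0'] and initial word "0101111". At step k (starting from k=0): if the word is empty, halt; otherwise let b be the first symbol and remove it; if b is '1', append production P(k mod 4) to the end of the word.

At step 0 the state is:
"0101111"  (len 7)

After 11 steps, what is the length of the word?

8

step 0: "0101111"  (len 7)
step 1: "101111"  (len 6)
step 2: "011111"  (len 6)
step 3: "11111"  (len 5)
step 4: "11110"  (len 5)
step 5: "11100110"  (len 8)
step 6: "11001101"  (len 8)
step 7: "100110111"  (len 9)
step 8: "001101110"  (len 9)
step 9: "01101110"  (len 8)
step 10: "1101110"  (len 7)
step 11: "10111011"  (len 8)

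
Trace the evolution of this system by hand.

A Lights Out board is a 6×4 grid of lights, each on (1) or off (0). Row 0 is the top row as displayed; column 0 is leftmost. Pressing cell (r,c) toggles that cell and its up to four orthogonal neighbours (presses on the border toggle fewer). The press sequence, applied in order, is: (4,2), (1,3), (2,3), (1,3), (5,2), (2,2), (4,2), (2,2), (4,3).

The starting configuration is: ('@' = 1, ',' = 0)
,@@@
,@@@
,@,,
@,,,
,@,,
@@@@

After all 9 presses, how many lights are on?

13

t=0: ,@@@
,@@@
,@,,
@,,,
,@,,
@@@@
t=1: ,@@@
,@@@
,@,,
@,@,
,,@@
@@,@
t=2: ,@@,
,@,,
,@,@
@,@,
,,@@
@@,@
t=3: ,@@,
,@,@
,@@,
@,@@
,,@@
@@,@
t=4: ,@@@
,@@,
,@@@
@,@@
,,@@
@@,@
t=5: ,@@@
,@@,
,@@@
@,@@
,,,@
@,@,
t=6: ,@@@
,@,,
,,,,
@,,@
,,,@
@,@,
t=7: ,@@@
,@,,
,,,,
@,@@
,@@,
@,,,
t=8: ,@@@
,@@,
,@@@
@,,@
,@@,
@,,,
t=9: ,@@@
,@@,
,@@@
@,,,
,@,@
@,,@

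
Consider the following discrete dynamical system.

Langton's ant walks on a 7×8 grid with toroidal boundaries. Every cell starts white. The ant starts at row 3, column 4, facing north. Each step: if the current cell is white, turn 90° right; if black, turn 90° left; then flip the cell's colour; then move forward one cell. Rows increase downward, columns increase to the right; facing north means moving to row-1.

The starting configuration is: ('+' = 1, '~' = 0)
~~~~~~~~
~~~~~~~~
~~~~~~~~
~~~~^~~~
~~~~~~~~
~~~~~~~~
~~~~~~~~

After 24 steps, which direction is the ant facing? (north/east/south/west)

step 0: ~~~~~~~~
~~~~~~~~
~~~~~~~~
~~~~^~~~
~~~~~~~~
~~~~~~~~
~~~~~~~~
step 1: ~~~~~~~~
~~~~~~~~
~~~~~~~~
~~~~+>~~
~~~~~~~~
~~~~~~~~
~~~~~~~~
step 2: ~~~~~~~~
~~~~~~~~
~~~~~~~~
~~~~++~~
~~~~~v~~
~~~~~~~~
~~~~~~~~
step 3: ~~~~~~~~
~~~~~~~~
~~~~~~~~
~~~~++~~
~~~~<+~~
~~~~~~~~
~~~~~~~~
step 4: ~~~~~~~~
~~~~~~~~
~~~~~~~~
~~~~^+~~
~~~~++~~
~~~~~~~~
~~~~~~~~
step 5: ~~~~~~~~
~~~~~~~~
~~~~~~~~
~~~<~+~~
~~~~++~~
~~~~~~~~
~~~~~~~~
step 6: ~~~~~~~~
~~~~~~~~
~~~^~~~~
~~~+~+~~
~~~~++~~
~~~~~~~~
~~~~~~~~
step 7: ~~~~~~~~
~~~~~~~~
~~~+>~~~
~~~+~+~~
~~~~++~~
~~~~~~~~
~~~~~~~~
step 8: ~~~~~~~~
~~~~~~~~
~~~++~~~
~~~+v+~~
~~~~++~~
~~~~~~~~
~~~~~~~~
step 9: ~~~~~~~~
~~~~~~~~
~~~++~~~
~~~<++~~
~~~~++~~
~~~~~~~~
~~~~~~~~
step 10: ~~~~~~~~
~~~~~~~~
~~~++~~~
~~~~++~~
~~~v++~~
~~~~~~~~
~~~~~~~~
step 11: ~~~~~~~~
~~~~~~~~
~~~++~~~
~~~~++~~
~~<+++~~
~~~~~~~~
~~~~~~~~
step 12: ~~~~~~~~
~~~~~~~~
~~~++~~~
~~^~++~~
~~++++~~
~~~~~~~~
~~~~~~~~
step 13: ~~~~~~~~
~~~~~~~~
~~~++~~~
~~+>++~~
~~++++~~
~~~~~~~~
~~~~~~~~
step 14: ~~~~~~~~
~~~~~~~~
~~~++~~~
~~++++~~
~~+v++~~
~~~~~~~~
~~~~~~~~
step 15: ~~~~~~~~
~~~~~~~~
~~~++~~~
~~++++~~
~~+~>+~~
~~~~~~~~
~~~~~~~~
step 16: ~~~~~~~~
~~~~~~~~
~~~++~~~
~~++^+~~
~~+~~+~~
~~~~~~~~
~~~~~~~~
step 17: ~~~~~~~~
~~~~~~~~
~~~++~~~
~~+<~+~~
~~+~~+~~
~~~~~~~~
~~~~~~~~
step 18: ~~~~~~~~
~~~~~~~~
~~~++~~~
~~+~~+~~
~~+v~+~~
~~~~~~~~
~~~~~~~~
step 19: ~~~~~~~~
~~~~~~~~
~~~++~~~
~~+~~+~~
~~<+~+~~
~~~~~~~~
~~~~~~~~
step 20: ~~~~~~~~
~~~~~~~~
~~~++~~~
~~+~~+~~
~~~+~+~~
~~v~~~~~
~~~~~~~~
step 21: ~~~~~~~~
~~~~~~~~
~~~++~~~
~~+~~+~~
~~~+~+~~
~<+~~~~~
~~~~~~~~
step 22: ~~~~~~~~
~~~~~~~~
~~~++~~~
~~+~~+~~
~^~+~+~~
~++~~~~~
~~~~~~~~
step 23: ~~~~~~~~
~~~~~~~~
~~~++~~~
~~+~~+~~
~+>+~+~~
~++~~~~~
~~~~~~~~
step 24: ~~~~~~~~
~~~~~~~~
~~~++~~~
~~+~~+~~
~+++~+~~
~+v~~~~~
~~~~~~~~

south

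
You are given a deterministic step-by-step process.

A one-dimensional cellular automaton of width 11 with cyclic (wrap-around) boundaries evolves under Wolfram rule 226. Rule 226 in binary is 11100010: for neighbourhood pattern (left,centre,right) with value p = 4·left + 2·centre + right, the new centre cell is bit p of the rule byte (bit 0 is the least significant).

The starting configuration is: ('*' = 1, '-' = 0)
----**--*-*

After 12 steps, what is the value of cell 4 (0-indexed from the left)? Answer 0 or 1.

gen 0: ----**--*-*
gen 1: ---*-*-*-*-
gen 2: --*-*-*-*--
gen 3: -*-*-*-*---
gen 4: *-*-*-*----
gen 5: -*-*-*----*
gen 6: *-*-*----*-
gen 7: -*-*----*-*
gen 8: *-*----*-*-
gen 9: -*----*-*-*
gen 10: *----*-*-*-
gen 11: ----*-*-*-*
gen 12: ---*-*-*-*-

0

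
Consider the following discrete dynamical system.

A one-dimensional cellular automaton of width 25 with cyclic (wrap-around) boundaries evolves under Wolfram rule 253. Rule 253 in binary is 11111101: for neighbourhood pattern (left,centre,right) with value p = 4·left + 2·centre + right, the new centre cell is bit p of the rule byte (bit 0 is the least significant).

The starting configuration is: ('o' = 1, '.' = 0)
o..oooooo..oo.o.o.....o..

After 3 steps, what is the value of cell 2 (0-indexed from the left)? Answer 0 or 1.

1

k=0  o..oooooo..oo.o.o.....o..
k=1  oo.ooooooo.oooooooooo.oo.
k=2  ooooooooooooooooooooooooo
k=3  ooooooooooooooooooooooooo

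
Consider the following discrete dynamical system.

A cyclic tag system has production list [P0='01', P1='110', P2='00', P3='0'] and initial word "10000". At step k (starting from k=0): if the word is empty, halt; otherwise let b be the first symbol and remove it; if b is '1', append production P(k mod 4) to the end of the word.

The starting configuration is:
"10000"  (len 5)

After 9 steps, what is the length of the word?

[0] "10000"  (len 5)
[1] "000001"  (len 6)
[2] "00001"  (len 5)
[3] "0001"  (len 4)
[4] "001"  (len 3)
[5] "01"  (len 2)
[6] "1"  (len 1)
[7] "00"  (len 2)
[8] "0"  (len 1)
[9] (halted — word empty)

0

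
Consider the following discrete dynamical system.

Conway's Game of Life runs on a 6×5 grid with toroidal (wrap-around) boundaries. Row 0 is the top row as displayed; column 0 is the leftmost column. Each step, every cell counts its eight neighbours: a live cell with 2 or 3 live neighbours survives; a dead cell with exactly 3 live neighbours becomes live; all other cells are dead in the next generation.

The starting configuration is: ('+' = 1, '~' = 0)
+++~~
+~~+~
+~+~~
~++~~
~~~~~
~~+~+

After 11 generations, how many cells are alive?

t=0: +++~~
+~~+~
+~+~~
~++~~
~~~~~
~~+~+
t=1: +~+~~
+~~+~
+~+++
~++~~
~+++~
+~++~
t=2: +~+~~
+~~~~
+~~~~
~~~~~
+~~~+
+~~~~
t=3: +~~~+
+~~~+
~~~~~
+~~~+
+~~~+
+~~~~
t=4: ~+~~~
+~~~+
~~~~~
+~~~+
~+~~~
~+~~~
t=5: ~+~~~
+~~~~
~~~~~
+~~~~
~+~~~
+++~~
t=6: ~~+~~
~~~~~
~~~~~
~~~~~
~~+~~
+~+~~
t=7: ~+~~~
~~~~~
~~~~~
~~~~~
~+~~~
~~++~
t=8: ~~+~~
~~~~~
~~~~~
~~~~~
~~+~~
~++~~
t=9: ~++~~
~~~~~
~~~~~
~~~~~
~++~~
~+++~
t=10: ~+~+~
~~~~~
~~~~~
~~~~~
~+~+~
+~~+~
t=11: ~~+~+
~~~~~
~~~~~
~~~~~
~~+~+
++~+~

7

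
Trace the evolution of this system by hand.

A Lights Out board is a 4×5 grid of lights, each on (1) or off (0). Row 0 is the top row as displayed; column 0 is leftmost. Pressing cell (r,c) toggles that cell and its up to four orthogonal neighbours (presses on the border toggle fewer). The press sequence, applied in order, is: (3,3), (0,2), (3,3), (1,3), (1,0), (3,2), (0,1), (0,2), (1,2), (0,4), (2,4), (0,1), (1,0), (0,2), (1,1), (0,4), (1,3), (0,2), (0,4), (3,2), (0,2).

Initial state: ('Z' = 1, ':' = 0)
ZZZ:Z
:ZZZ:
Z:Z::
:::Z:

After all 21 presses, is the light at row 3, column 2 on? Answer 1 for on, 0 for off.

0

gen 0: ZZZ:Z
:ZZZ:
Z:Z::
:::Z:
gen 1: ZZZ:Z
:ZZZ:
Z:ZZ:
::Z:Z
gen 2: Z::ZZ
:Z:Z:
Z:ZZ:
::Z:Z
gen 3: Z::ZZ
:Z:Z:
Z:Z::
:::Z:
gen 4: Z:::Z
:ZZ:Z
Z:ZZ:
:::Z:
gen 5: ::::Z
Z:Z:Z
::ZZ:
:::Z:
gen 6: ::::Z
Z:Z:Z
:::Z:
:ZZ::
gen 7: ZZZ:Z
ZZZ:Z
:::Z:
:ZZ::
gen 8: Z::ZZ
ZZ::Z
:::Z:
:ZZ::
gen 9: Z:ZZZ
Z:ZZZ
::ZZ:
:ZZ::
gen 10: Z:Z::
Z:ZZ:
::ZZ:
:ZZ::
gen 11: Z:Z::
Z:ZZZ
::Z:Z
:ZZ:Z
gen 12: :Z:::
ZZZZZ
::Z:Z
:ZZ:Z
gen 13: ZZ:::
::ZZZ
Z:Z:Z
:ZZ:Z
gen 14: Z:ZZ:
:::ZZ
Z:Z:Z
:ZZ:Z
gen 15: ZZZZ:
ZZZZZ
ZZZ:Z
:ZZ:Z
gen 16: ZZZ:Z
ZZZZ:
ZZZ:Z
:ZZ:Z
gen 17: ZZZZZ
ZZ::Z
ZZZZZ
:ZZ:Z
gen 18: Z:::Z
ZZZ:Z
ZZZZZ
:ZZ:Z
gen 19: Z::Z:
ZZZ::
ZZZZZ
:ZZ:Z
gen 20: Z::Z:
ZZZ::
ZZ:ZZ
:::ZZ
gen 21: ZZZ::
ZZ:::
ZZ:ZZ
:::ZZ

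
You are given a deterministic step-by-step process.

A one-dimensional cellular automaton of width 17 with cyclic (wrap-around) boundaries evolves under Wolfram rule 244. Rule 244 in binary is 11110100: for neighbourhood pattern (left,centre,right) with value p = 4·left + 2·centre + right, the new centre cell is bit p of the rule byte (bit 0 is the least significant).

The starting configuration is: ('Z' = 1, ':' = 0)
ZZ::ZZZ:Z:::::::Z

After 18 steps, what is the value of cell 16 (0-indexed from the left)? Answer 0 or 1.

gen 0: ZZ::ZZZ:Z:::::::Z
gen 1: ZZZ::ZZZZZ:::::::
gen 2: :ZZZ::ZZZZZ::::::
gen 3: ::ZZZ::ZZZZZ:::::
gen 4: :::ZZZ::ZZZZZ::::
gen 5: ::::ZZZ::ZZZZZ:::
gen 6: :::::ZZZ::ZZZZZ::
gen 7: ::::::ZZZ::ZZZZZ:
gen 8: :::::::ZZZ::ZZZZZ
gen 9: Z:::::::ZZZ::ZZZZ
gen 10: ZZ:::::::ZZZ::ZZZ
gen 11: ZZZ:::::::ZZZ::ZZ
gen 12: ZZZZ:::::::ZZZ::Z
gen 13: ZZZZZ:::::::ZZZ::
gen 14: :ZZZZZ:::::::ZZZ:
gen 15: ::ZZZZZ:::::::ZZZ
gen 16: Z::ZZZZZ:::::::ZZ
gen 17: ZZ::ZZZZZ:::::::Z
gen 18: ZZZ::ZZZZZ:::::::

0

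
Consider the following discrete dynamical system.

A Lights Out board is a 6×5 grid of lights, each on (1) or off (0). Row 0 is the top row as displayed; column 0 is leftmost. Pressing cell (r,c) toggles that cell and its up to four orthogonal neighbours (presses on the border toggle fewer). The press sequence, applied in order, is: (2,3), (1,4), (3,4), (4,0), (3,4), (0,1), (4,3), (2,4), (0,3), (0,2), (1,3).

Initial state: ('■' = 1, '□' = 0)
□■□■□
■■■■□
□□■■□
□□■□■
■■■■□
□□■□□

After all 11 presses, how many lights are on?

14

t=0: □■□■□
■■■■□
□□■■□
□□■□■
■■■■□
□□■□□
t=1: □■□■□
■■■□□
□□□□■
□□■■■
■■■■□
□□■□□
t=2: □■□■■
■■■■■
□□□□□
□□■■■
■■■■□
□□■□□
t=3: □■□■■
■■■■■
□□□□■
□□■□□
■■■■■
□□■□□
t=4: □■□■■
■■■■■
□□□□■
■□■□□
□□■■■
■□■□□
t=5: □■□■■
■■■■■
□□□□□
■□■■■
□□■■□
■□■□□
t=6: ■□■■■
■□■■■
□□□□□
■□■■■
□□■■□
■□■□□
t=7: ■□■■■
■□■■■
□□□□□
■□■□■
□□□□■
■□■■□
t=8: ■□■■■
■□■■□
□□□■■
■□■□□
□□□□■
■□■■□
t=9: ■□□□□
■□■□□
□□□■■
■□■□□
□□□□■
■□■■□
t=10: ■■■■□
■□□□□
□□□■■
■□■□□
□□□□■
■□■■□
t=11: ■■■□□
■□■■■
□□□□■
■□■□□
□□□□■
■□■■□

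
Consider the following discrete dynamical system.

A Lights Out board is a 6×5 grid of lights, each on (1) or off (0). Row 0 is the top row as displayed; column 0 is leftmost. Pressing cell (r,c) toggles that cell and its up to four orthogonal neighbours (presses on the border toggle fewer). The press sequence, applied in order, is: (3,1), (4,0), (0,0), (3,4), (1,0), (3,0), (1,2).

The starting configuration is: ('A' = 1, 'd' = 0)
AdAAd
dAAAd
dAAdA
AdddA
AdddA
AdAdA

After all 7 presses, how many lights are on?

9

gen 0: AdAAd
dAAAd
dAAdA
AdddA
AdddA
AdAdA
gen 1: AdAAd
dAAAd
ddAdA
dAAdA
AAddA
AdAdA
gen 2: AdAAd
dAAAd
ddAdA
AAAdA
ddddA
ddAdA
gen 3: dAAAd
AAAAd
ddAdA
AAAdA
ddddA
ddAdA
gen 4: dAAAd
AAAAd
ddAdd
AAAAd
ddddd
ddAdA
gen 5: AAAAd
ddAAd
AdAdd
AAAAd
ddddd
ddAdA
gen 6: AAAAd
ddAAd
ddAdd
ddAAd
Adddd
ddAdA
gen 7: AAdAd
dAddd
ddddd
ddAAd
Adddd
ddAdA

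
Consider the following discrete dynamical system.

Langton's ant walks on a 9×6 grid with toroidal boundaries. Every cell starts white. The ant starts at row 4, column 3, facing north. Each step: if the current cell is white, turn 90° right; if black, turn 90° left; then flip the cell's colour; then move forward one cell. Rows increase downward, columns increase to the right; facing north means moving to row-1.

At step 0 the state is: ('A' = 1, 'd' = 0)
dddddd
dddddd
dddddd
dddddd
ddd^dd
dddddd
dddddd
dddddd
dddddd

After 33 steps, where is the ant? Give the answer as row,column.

6,2

gen 0: dddddd
dddddd
dddddd
dddddd
ddd^dd
dddddd
dddddd
dddddd
dddddd
gen 1: dddddd
dddddd
dddddd
dddddd
dddA>d
dddddd
dddddd
dddddd
dddddd
gen 2: dddddd
dddddd
dddddd
dddddd
dddAAd
ddddvd
dddddd
dddddd
dddddd
gen 3: dddddd
dddddd
dddddd
dddddd
dddAAd
ddd<Ad
dddddd
dddddd
dddddd
gen 4: dddddd
dddddd
dddddd
dddddd
ddd^Ad
dddAAd
dddddd
dddddd
dddddd
gen 5: dddddd
dddddd
dddddd
dddddd
dd<dAd
dddAAd
dddddd
dddddd
dddddd
gen 6: dddddd
dddddd
dddddd
dd^ddd
ddAdAd
dddAAd
dddddd
dddddd
dddddd
gen 7: dddddd
dddddd
dddddd
ddA>dd
ddAdAd
dddAAd
dddddd
dddddd
dddddd
gen 8: dddddd
dddddd
dddddd
ddAAdd
ddAvAd
dddAAd
dddddd
dddddd
dddddd
gen 9: dddddd
dddddd
dddddd
ddAAdd
dd<AAd
dddAAd
dddddd
dddddd
dddddd
gen 10: dddddd
dddddd
dddddd
ddAAdd
dddAAd
ddvAAd
dddddd
dddddd
dddddd
gen 11: dddddd
dddddd
dddddd
ddAAdd
dddAAd
d<AAAd
dddddd
dddddd
dddddd
gen 12: dddddd
dddddd
dddddd
ddAAdd
d^dAAd
dAAAAd
dddddd
dddddd
dddddd
gen 13: dddddd
dddddd
dddddd
ddAAdd
dA>AAd
dAAAAd
dddddd
dddddd
dddddd
gen 14: dddddd
dddddd
dddddd
ddAAdd
dAAAAd
dAvAAd
dddddd
dddddd
dddddd
gen 15: dddddd
dddddd
dddddd
ddAAdd
dAAAAd
dAd>Ad
dddddd
dddddd
dddddd
gen 16: dddddd
dddddd
dddddd
ddAAdd
dAA^Ad
dAddAd
dddddd
dddddd
dddddd
gen 17: dddddd
dddddd
dddddd
ddAAdd
dA<dAd
dAddAd
dddddd
dddddd
dddddd
gen 18: dddddd
dddddd
dddddd
ddAAdd
dAddAd
dAvdAd
dddddd
dddddd
dddddd
gen 19: dddddd
dddddd
dddddd
ddAAdd
dAddAd
d<AdAd
dddddd
dddddd
dddddd
gen 20: dddddd
dddddd
dddddd
ddAAdd
dAddAd
ddAdAd
dvdddd
dddddd
dddddd
gen 21: dddddd
dddddd
dddddd
ddAAdd
dAddAd
ddAdAd
<Adddd
dddddd
dddddd
gen 22: dddddd
dddddd
dddddd
ddAAdd
dAddAd
^dAdAd
AAdddd
dddddd
dddddd
gen 23: dddddd
dddddd
dddddd
ddAAdd
dAddAd
A>AdAd
AAdddd
dddddd
dddddd
gen 24: dddddd
dddddd
dddddd
ddAAdd
dAddAd
AAAdAd
Avdddd
dddddd
dddddd
gen 25: dddddd
dddddd
dddddd
ddAAdd
dAddAd
AAAdAd
Ad>ddd
dddddd
dddddd
gen 26: dddddd
dddddd
dddddd
ddAAdd
dAddAd
AAAdAd
AdAddd
ddvddd
dddddd
gen 27: dddddd
dddddd
dddddd
ddAAdd
dAddAd
AAAdAd
AdAddd
d<Addd
dddddd
gen 28: dddddd
dddddd
dddddd
ddAAdd
dAddAd
AAAdAd
A^Addd
dAAddd
dddddd
gen 29: dddddd
dddddd
dddddd
ddAAdd
dAddAd
AAAdAd
AA>ddd
dAAddd
dddddd
gen 30: dddddd
dddddd
dddddd
ddAAdd
dAddAd
AA^dAd
AAdddd
dAAddd
dddddd
gen 31: dddddd
dddddd
dddddd
ddAAdd
dAddAd
A<ddAd
AAdddd
dAAddd
dddddd
gen 32: dddddd
dddddd
dddddd
ddAAdd
dAddAd
AdddAd
Avdddd
dAAddd
dddddd
gen 33: dddddd
dddddd
dddddd
ddAAdd
dAddAd
AdddAd
Ad>ddd
dAAddd
dddddd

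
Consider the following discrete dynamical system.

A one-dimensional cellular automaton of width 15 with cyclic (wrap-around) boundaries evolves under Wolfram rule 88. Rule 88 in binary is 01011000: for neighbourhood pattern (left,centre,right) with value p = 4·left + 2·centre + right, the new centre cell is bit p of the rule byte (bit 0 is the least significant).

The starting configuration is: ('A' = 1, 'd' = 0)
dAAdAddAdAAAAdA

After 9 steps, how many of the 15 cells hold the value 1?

5

0) dAAdAddAdAAAAdA
1) dAAddAdddAddAdd
2) dAAAddAdddAddAd
3) dAdAAddAdddAddA
4) dddAAAddAdddAdd
5) dddAdAAddAdddAd
6) dddddAAAddAdddA
7) AddddAdAAddAddd
8) dAdddddAAAddAdd
9) ddAddddAdAAddAd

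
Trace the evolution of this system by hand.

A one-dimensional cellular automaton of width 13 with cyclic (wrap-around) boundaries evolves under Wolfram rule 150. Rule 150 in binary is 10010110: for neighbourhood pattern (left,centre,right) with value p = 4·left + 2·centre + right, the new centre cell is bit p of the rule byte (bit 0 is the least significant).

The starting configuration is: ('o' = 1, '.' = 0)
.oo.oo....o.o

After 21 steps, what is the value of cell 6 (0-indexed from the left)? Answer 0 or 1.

step 0: .oo.oo....o.o
step 1: ......o..oo.o
step 2: o....oooo...o
step 3: .o..o.oo.o.o.
step 4: ooooo....o.oo
step 5: oooo.o..oo..o
step 6: ooo..ooo..oo.
step 7: .o.oo.o.oo...
step 8: oo....o...o..
step 9: ..o..ooo.oooo
step 10: ooooo.o...oo.
step 11: .ooo..oo.o...
step 12: o.o.oo...oo..
step 13: o.o...o.o..oo
step 14: ..oo.oo.ooo.o
step 15: oo.......o..o
step 16: o.o.....oooo.
step 17: o.oo...o.oo..
step 18: o...o.oo...oo
step 19: .o.oo...o.o.o
step 20: .o...o.oo.o.o
step 21: .oo.oo....o.o

0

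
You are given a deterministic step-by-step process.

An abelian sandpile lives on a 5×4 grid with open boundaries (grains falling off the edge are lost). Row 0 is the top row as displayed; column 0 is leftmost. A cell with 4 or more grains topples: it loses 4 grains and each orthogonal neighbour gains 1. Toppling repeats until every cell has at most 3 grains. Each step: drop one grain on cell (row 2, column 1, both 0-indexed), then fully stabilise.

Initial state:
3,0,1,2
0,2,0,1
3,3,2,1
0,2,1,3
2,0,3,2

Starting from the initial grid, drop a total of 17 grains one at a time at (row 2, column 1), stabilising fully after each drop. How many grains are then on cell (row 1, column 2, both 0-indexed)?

0) 3,0,1,2
0,2,0,1
3,3,2,1
0,2,1,3
2,0,3,2
1) 3,0,1,2
1,3,0,1
0,1,3,1
1,3,1,3
2,0,3,2
2) 3,0,1,2
1,3,0,1
0,2,3,1
1,3,1,3
2,0,3,2
3) 3,0,1,2
1,3,0,1
0,3,3,1
1,3,1,3
2,0,3,2
4) 3,1,1,2
2,0,2,1
1,3,0,2
2,0,3,3
2,1,3,2
5) 3,1,1,2
2,1,2,1
2,0,1,2
2,1,3,3
2,1,3,2
6) 3,1,1,2
2,1,2,1
2,1,1,2
2,1,3,3
2,1,3,2
7) 3,1,1,2
2,1,2,1
2,2,1,2
2,1,3,3
2,1,3,2
8) 3,1,1,2
2,1,2,1
2,3,1,2
2,1,3,3
2,1,3,2
9) 3,1,1,2
2,2,2,1
3,0,2,2
2,2,3,3
2,1,3,2
10) 3,1,1,2
2,2,2,1
3,1,2,2
2,2,3,3
2,1,3,2
11) 3,1,1,2
2,2,2,1
3,2,2,2
2,2,3,3
2,1,3,2
12) 3,1,1,2
2,2,2,1
3,3,2,2
2,2,3,3
2,1,3,2
13) 3,1,1,2
3,3,2,1
0,1,3,2
3,3,3,3
2,1,3,2
14) 3,1,1,2
3,3,2,1
0,2,3,2
3,3,3,3
2,1,3,2
15) 3,1,1,2
3,3,2,1
0,3,3,2
3,3,3,3
2,1,3,2
16) 0,3,2,2
1,2,0,3
3,3,3,0
0,2,3,2
3,3,1,0
17) 0,3,2,2
2,3,1,3
0,3,1,1
3,1,1,3
0,1,3,0

1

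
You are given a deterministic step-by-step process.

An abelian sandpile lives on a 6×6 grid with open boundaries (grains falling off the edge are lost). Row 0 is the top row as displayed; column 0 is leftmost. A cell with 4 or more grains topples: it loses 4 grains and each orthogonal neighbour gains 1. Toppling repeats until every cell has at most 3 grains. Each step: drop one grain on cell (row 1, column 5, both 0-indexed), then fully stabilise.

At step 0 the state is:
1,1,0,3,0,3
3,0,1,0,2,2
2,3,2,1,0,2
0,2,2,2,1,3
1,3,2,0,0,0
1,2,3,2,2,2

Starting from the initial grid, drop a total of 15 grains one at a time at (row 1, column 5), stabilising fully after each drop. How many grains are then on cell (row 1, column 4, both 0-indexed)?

[0] 1,1,0,3,0,3
3,0,1,0,2,2
2,3,2,1,0,2
0,2,2,2,1,3
1,3,2,0,0,0
1,2,3,2,2,2
[1] 1,1,0,3,0,3
3,0,1,0,2,3
2,3,2,1,0,2
0,2,2,2,1,3
1,3,2,0,0,0
1,2,3,2,2,2
[2] 1,1,0,3,1,0
3,0,1,0,3,1
2,3,2,1,0,3
0,2,2,2,1,3
1,3,2,0,0,0
1,2,3,2,2,2
[3] 1,1,0,3,1,0
3,0,1,0,3,2
2,3,2,1,0,3
0,2,2,2,1,3
1,3,2,0,0,0
1,2,3,2,2,2
[4] 1,1,0,3,1,0
3,0,1,0,3,3
2,3,2,1,0,3
0,2,2,2,1,3
1,3,2,0,0,0
1,2,3,2,2,2
[5] 1,1,0,3,2,1
3,0,1,1,0,2
2,3,2,1,2,1
0,2,2,2,2,0
1,3,2,0,0,1
1,2,3,2,2,2
[6] 1,1,0,3,2,1
3,0,1,1,0,3
2,3,2,1,2,1
0,2,2,2,2,0
1,3,2,0,0,1
1,2,3,2,2,2
[7] 1,1,0,3,2,2
3,0,1,1,1,0
2,3,2,1,2,2
0,2,2,2,2,0
1,3,2,0,0,1
1,2,3,2,2,2
[8] 1,1,0,3,2,2
3,0,1,1,1,1
2,3,2,1,2,2
0,2,2,2,2,0
1,3,2,0,0,1
1,2,3,2,2,2
[9] 1,1,0,3,2,2
3,0,1,1,1,2
2,3,2,1,2,2
0,2,2,2,2,0
1,3,2,0,0,1
1,2,3,2,2,2
[10] 1,1,0,3,2,2
3,0,1,1,1,3
2,3,2,1,2,2
0,2,2,2,2,0
1,3,2,0,0,1
1,2,3,2,2,2
[11] 1,1,0,3,2,3
3,0,1,1,2,0
2,3,2,1,2,3
0,2,2,2,2,0
1,3,2,0,0,1
1,2,3,2,2,2
[12] 1,1,0,3,2,3
3,0,1,1,2,1
2,3,2,1,2,3
0,2,2,2,2,0
1,3,2,0,0,1
1,2,3,2,2,2
[13] 1,1,0,3,2,3
3,0,1,1,2,2
2,3,2,1,2,3
0,2,2,2,2,0
1,3,2,0,0,1
1,2,3,2,2,2
[14] 1,1,0,3,2,3
3,0,1,1,2,3
2,3,2,1,2,3
0,2,2,2,2,0
1,3,2,0,0,1
1,2,3,2,2,2
[15] 1,1,0,3,3,0
3,0,1,1,3,2
2,3,2,1,3,0
0,2,2,2,2,1
1,3,2,0,0,1
1,2,3,2,2,2

3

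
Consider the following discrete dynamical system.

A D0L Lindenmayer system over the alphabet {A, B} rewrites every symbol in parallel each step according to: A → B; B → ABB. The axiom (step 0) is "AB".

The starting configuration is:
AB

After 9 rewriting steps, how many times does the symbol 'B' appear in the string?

3363

step 0: AB
step 1: BABB
step 2: ABBBABBABB
step 3: BABBABBABBBABBABBBABBABB
step 4: ABBBABBABBBABBABBBABBABBABBBABBABBBABBABBABBBABBABBBABBABB
step 5: BABBABBABBBABBABBBABBABBABBBABBABBBABBABBABBBABBABBBABBABB…ABBBABBABBBABBABBBABBABBABBBABBABBBABBABBABBBABBABBBABBABB  (len 140)
step 6: ABBBABBABBBABBABBBABBABBABBBABBABBBABBABBABBBABBABBBABBABB…ABBBABBABBBABBABBBABBABBABBBABBABBBABBABBABBBABBABBBABBABB  (len 338)
step 7: BABBABBABBBABBABBBABBABBABBBABBABBBABBABBABBBABBABBBABBABB…ABBBABBABBBABBABBBABBABBABBBABBABBBABBABBABBBABBABBBABBABB  (len 816)
step 8: ABBBABBABBBABBABBBABBABBABBBABBABBBABBABBABBBABBABBBABBABB…ABBBABBABBBABBABBBABBABBABBBABBABBBABBABBABBBABBABBBABBABB  (len 1970)
step 9: BABBABBABBBABBABBBABBABBABBBABBABBBABBABBABBBABBABBBABBABB…ABBBABBABBBABBABBBABBABBABBBABBABBBABBABBABBBABBABBBABBABB  (len 4756)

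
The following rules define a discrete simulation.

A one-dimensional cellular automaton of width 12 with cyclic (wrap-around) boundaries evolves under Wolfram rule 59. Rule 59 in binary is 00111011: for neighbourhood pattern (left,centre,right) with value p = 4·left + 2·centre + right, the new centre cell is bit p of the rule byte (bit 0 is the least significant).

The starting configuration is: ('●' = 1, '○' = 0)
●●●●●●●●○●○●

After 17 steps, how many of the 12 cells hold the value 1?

gen 0: ●●●●●●●●○●○●
gen 1: ○○○○○○○○●○●●
gen 2: ●●●●●●●●○●●○
gen 3: ●○○○○○○○●●○●
gen 4: ○●●●●●●●●○●●
gen 5: ●●○○○○○○○●●○
gen 6: ●○●●●●●●●●○●
gen 7: ○●●○○○○○○○●●
gen 8: ●●○●●●●●●●●○
gen 9: ●○●●○○○○○○○●
gen 10: ○●●○●●●●●●●●
gen 11: ●●○●●○○○○○○○
gen 12: ●○●●○●●●●●●●
gen 13: ○●●○●●○○○○○○
gen 14: ●●○●●○●●●●●●
gen 15: ○○●●○●●○○○○○
gen 16: ●●●○●●○●●●●●
gen 17: ○○○●●○●●○○○○

4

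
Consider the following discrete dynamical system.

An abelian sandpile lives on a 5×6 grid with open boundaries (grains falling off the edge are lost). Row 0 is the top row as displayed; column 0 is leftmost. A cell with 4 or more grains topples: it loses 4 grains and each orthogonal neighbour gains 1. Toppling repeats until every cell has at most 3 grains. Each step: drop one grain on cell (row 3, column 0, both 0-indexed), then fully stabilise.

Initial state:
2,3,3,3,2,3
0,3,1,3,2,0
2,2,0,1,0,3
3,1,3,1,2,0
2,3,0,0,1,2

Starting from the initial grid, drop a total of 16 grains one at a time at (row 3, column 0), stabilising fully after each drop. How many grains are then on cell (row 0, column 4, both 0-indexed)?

3

gen 0: 2,3,3,3,2,3
0,3,1,3,2,0
2,2,0,1,0,3
3,1,3,1,2,0
2,3,0,0,1,2
gen 1: 2,3,3,3,2,3
0,3,1,3,2,0
3,2,0,1,0,3
0,2,3,1,2,0
3,3,0,0,1,2
gen 2: 2,3,3,3,2,3
0,3,1,3,2,0
3,2,0,1,0,3
1,2,3,1,2,0
3,3,0,0,1,2
gen 3: 2,3,3,3,2,3
0,3,1,3,2,0
3,2,0,1,0,3
2,2,3,1,2,0
3,3,0,0,1,2
gen 4: 2,3,3,3,2,3
0,3,1,3,2,0
3,2,0,1,0,3
3,2,3,1,2,0
3,3,0,0,1,2
gen 5: 3,1,2,1,3,3
2,2,0,1,3,0
1,1,3,2,0,3
3,2,0,2,2,0
1,1,2,0,1,2
gen 6: 3,1,2,1,3,3
2,2,0,1,3,0
2,1,3,2,0,3
0,3,0,2,2,0
2,1,2,0,1,2
gen 7: 3,1,2,1,3,3
2,2,0,1,3,0
2,1,3,2,0,3
1,3,0,2,2,0
2,1,2,0,1,2
gen 8: 3,1,2,1,3,3
2,2,0,1,3,0
2,1,3,2,0,3
2,3,0,2,2,0
2,1,2,0,1,2
gen 9: 3,1,2,1,3,3
2,2,0,1,3,0
2,1,3,2,0,3
3,3,0,2,2,0
2,1,2,0,1,2
gen 10: 3,1,2,1,3,3
2,2,0,1,3,0
3,2,3,2,0,3
1,0,1,2,2,0
3,2,2,0,1,2
gen 11: 3,1,2,1,3,3
2,2,0,1,3,0
3,2,3,2,0,3
2,0,1,2,2,0
3,2,2,0,1,2
gen 12: 3,1,2,1,3,3
2,2,0,1,3,0
3,2,3,2,0,3
3,0,1,2,2,0
3,2,2,0,1,2
gen 13: 3,1,2,1,3,3
3,2,0,1,3,0
0,3,3,2,0,3
2,1,1,2,2,0
0,3,2,0,1,2
gen 14: 3,1,2,1,3,3
3,2,0,1,3,0
0,3,3,2,0,3
3,1,1,2,2,0
0,3,2,0,1,2
gen 15: 3,1,2,1,3,3
3,2,0,1,3,0
1,3,3,2,0,3
0,2,1,2,2,0
1,3,2,0,1,2
gen 16: 3,1,2,1,3,3
3,2,0,1,3,0
1,3,3,2,0,3
1,2,1,2,2,0
1,3,2,0,1,2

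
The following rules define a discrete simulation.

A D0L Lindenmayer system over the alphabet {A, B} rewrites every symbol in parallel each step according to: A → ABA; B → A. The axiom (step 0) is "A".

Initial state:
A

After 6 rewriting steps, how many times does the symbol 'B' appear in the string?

70

k=0  A
k=1  ABA
k=2  ABAAABA
k=3  ABAAABAABAABAAABA
k=4  ABAAABAABAABAAABAABAAABAABAAABAABAABAAABA
k=5  ABAAABAABAABAAABAABAAABAABAAABAABAABAAABAABAAABAABAABAAABAABAAABAABAABAAABAABAAABAABAAABAABAABAAABA
k=6  ABAAABAABAABAAABAABAAABAABAAABAABAABAAABAABAAABAABAABAAABA…ABAAABAABAABAAABAABAAABAABAABAAABAABAAABAABAAABAABAABAAABA  (len 239)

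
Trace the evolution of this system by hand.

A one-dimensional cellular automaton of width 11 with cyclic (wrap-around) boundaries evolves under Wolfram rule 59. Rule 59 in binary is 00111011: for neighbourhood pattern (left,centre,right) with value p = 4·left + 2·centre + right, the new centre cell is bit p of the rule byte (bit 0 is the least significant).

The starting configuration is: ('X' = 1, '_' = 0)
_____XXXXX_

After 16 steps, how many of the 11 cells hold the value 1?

5

[0] _____XXXXX_
[1] XXXXXX____X
[2] ______XXXXX
[3] XXXXXXX____
[4] X______XXXX
[5] _XXXXXXX___
[6] XX______XXX
[7] __XXXXXXX__
[8] XXX______XX
[9] ___XXXXXXX_
[10] XXXX______X
[11] ____XXXXXXX
[12] XXXXX______
[13] X____XXXXXX
[14] _XXXXX_____
[15] XX____XXXXX
[16] __XXXXX____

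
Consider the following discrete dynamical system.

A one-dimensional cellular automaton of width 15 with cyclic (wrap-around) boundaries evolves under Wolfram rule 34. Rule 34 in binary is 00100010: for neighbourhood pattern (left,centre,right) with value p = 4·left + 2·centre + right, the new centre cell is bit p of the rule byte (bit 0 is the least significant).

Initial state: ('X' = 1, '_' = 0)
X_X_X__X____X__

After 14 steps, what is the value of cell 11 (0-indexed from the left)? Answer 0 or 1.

0) X_X_X__X____X__
1) _X_X__X____X__X
2) X_X__X____X__X_
3) _X__X____X__X_X
4) X__X____X__X_X_
5) __X____X__X_X_X
6) _X____X__X_X_X_
7) X____X__X_X_X__
8) ____X__X_X_X__X
9) ___X__X_X_X__X_
10) __X__X_X_X__X__
11) _X__X_X_X__X___
12) X__X_X_X__X____
13) __X_X_X__X____X
14) _X_X_X__X____X_

0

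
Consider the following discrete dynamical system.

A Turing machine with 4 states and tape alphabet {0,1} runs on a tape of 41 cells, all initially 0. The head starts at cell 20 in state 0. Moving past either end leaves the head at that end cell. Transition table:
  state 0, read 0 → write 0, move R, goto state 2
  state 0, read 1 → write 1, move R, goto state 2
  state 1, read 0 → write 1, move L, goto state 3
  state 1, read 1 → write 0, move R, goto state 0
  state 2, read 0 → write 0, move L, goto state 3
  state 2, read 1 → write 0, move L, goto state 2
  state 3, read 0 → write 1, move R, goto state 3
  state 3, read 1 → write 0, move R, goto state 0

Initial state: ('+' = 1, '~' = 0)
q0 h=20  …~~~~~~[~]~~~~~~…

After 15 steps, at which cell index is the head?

[0] q0 h=20  …~~~~~~[~]~~~~~~…
[1] q2 h=21  …~~~~~~[~]~~~~~~…
[2] q3 h=20  …~~~~~~[~]~~~~~~…
[3] q3 h=21  …~~~~~+[~]~~~~~~…
[4] q3 h=22  …~~~~++[~]~~~~~~…
[5] q3 h=23  …~~~+++[~]~~~~~~…
[6] q3 h=24  …~~++++[~]~~~~~~…
[7] q3 h=25  …~+++++[~]~~~~~~…
[8] q3 h=26  …++++++[~]~~~~~~…
[9] q3 h=27  …++++++[~]~~~~~~…
[10] q3 h=28  …++++++[~]~~~~~~…
[11] q3 h=29  …++++++[~]~~~~~~…
[12] q3 h=30  …++++++[~]~~~~~~…
[13] q3 h=31  …++++++[~]~~~~~~…
[14] q3 h=32  …++++++[~]~~~~~~…
[15] q3 h=33  …++++++[~]~~~~~~…

33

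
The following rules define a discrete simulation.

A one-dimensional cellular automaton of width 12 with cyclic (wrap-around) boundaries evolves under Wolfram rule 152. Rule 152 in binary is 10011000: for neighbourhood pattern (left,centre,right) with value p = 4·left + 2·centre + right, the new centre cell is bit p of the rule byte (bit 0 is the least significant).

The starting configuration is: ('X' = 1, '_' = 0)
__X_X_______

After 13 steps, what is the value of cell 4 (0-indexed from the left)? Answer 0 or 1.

0

t=0: __X_X_______
t=1: _____X______
t=2: ______X_____
t=3: _______X____
t=4: ________X___
t=5: _________X__
t=6: __________X_
t=7: ___________X
t=8: X___________
t=9: _X__________
t=10: __X_________
t=11: ___X________
t=12: ____X_______
t=13: _____X______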